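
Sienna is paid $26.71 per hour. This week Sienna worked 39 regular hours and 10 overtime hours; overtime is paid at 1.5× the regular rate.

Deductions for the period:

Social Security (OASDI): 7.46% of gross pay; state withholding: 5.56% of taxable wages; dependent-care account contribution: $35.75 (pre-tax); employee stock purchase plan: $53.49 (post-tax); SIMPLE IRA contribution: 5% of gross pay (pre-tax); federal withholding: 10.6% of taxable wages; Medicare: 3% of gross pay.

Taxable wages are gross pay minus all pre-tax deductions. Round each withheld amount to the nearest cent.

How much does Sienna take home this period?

$914.46

Regular pay: 39 × $26.71 = $1,041.69
Overtime pay: 10 × $26.71 × 1.5 = $400.65
Gross pay = $1,041.69 + $400.65 = $1,442.34
Dependent-care account contribution: $35.75
SIMPLE IRA contribution: $1,442.34 × 0.05 = $72.12
Pre-tax total = $35.75 + $72.12 = $107.87
Taxable wages = $1,442.34 − $107.87 = $1,334.47
Federal withholding: $1,334.47 × 0.106 = $141.45
State withholding: $1,334.47 × 0.0556 = $74.20
Social Security (OASDI): $1,442.34 × 0.0746 = $107.60
Medicare: $1,442.34 × 0.03 = $43.27
Employee stock purchase plan: $53.49
Total deductions = $35.75 + $72.12 + $141.45 + $74.20 + $107.60 + $43.27 + $53.49 = $527.88
Net pay = $1,442.34 − $527.88 = $914.46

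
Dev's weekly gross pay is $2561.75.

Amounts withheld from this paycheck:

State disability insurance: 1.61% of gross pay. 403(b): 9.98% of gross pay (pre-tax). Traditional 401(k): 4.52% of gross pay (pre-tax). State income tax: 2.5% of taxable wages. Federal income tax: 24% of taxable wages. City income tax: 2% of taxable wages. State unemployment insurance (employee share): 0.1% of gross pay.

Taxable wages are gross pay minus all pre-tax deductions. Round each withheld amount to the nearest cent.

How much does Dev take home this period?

403(b): $2561.75 × 0.0998 = $255.66
Traditional 401(k): $2561.75 × 0.0452 = $115.79
Pre-tax total = $255.66 + $115.79 = $371.45
Taxable wages = $2561.75 − $371.45 = $2190.30
Federal income tax: $2190.30 × 0.24 = $525.67
City income tax: $2190.30 × 0.02 = $43.81
State income tax: $2190.30 × 0.025 = $54.76
State disability insurance: $2561.75 × 0.0161 = $41.24
State unemployment insurance (employee share): $2561.75 × 0.001 = $2.56
Total deductions = $255.66 + $115.79 + $525.67 + $43.81 + $54.76 + $41.24 + $2.56 = $1039.49
Net pay = $2561.75 − $1039.49 = $1522.26

$1522.26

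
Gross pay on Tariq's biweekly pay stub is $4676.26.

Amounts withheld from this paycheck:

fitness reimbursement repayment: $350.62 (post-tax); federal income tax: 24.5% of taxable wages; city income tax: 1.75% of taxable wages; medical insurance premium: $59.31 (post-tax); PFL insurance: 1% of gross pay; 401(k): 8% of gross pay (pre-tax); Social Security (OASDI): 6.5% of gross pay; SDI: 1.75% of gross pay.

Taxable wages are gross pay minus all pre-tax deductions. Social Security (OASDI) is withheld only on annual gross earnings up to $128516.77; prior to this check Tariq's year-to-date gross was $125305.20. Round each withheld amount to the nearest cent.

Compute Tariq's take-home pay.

401(k): $4676.26 × 0.08 = $374.10
Taxable wages = $4676.26 − $374.10 = $4302.16
Federal income tax: $4302.16 × 0.245 = $1054.03
City income tax: $4302.16 × 0.0175 = $75.29
PFL insurance: $4676.26 × 0.01 = $46.76
SDI: $4676.26 × 0.0175 = $81.83
Social Security (OASDI): only $128516.77 − $125305.20 = $3211.57 of this check is subject → $3211.57 × 0.065 = $208.75
Fitness reimbursement repayment: $350.62
Medical insurance premium: $59.31
Total deductions = $374.10 + $1054.03 + $75.29 + $46.76 + $81.83 + $208.75 + $350.62 + $59.31 = $2250.69
Net pay = $4676.26 − $2250.69 = $2425.57

$2425.57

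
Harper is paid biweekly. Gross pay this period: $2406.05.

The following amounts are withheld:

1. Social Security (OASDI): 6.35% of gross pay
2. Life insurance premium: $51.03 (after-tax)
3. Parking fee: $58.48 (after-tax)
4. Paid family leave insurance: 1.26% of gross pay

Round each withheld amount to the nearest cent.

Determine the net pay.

$2113.44

Social Security (OASDI): $2406.05 × 0.0635 = $152.78
Paid family leave insurance: $2406.05 × 0.0126 = $30.32
Life insurance premium: $51.03
Parking fee: $58.48
Total deductions = $152.78 + $30.32 + $51.03 + $58.48 = $292.61
Net pay = $2406.05 − $292.61 = $2113.44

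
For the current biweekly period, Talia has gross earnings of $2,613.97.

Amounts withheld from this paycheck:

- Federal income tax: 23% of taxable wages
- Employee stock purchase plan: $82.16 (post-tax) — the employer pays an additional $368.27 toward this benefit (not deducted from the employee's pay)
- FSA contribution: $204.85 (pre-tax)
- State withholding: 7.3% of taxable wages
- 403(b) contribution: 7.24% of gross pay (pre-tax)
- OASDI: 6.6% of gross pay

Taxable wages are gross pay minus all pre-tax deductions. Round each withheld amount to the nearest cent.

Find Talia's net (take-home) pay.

403(b) contribution: $2,613.97 × 0.0724 = $189.25
FSA contribution: $204.85
Pre-tax total = $189.25 + $204.85 = $394.10
Taxable wages = $2,613.97 − $394.10 = $2,219.87
Federal income tax: $2,219.87 × 0.23 = $510.57
State withholding: $2,219.87 × 0.073 = $162.05
OASDI: $2,613.97 × 0.066 = $172.52
Employee stock purchase plan: $82.16
(Employer's $368.27 toward employee stock purchase plan is not withheld from the employee.)
Total deductions = $189.25 + $204.85 + $510.57 + $162.05 + $172.52 + $82.16 = $1,321.40
Net pay = $2,613.97 − $1,321.40 = $1,292.57

$1,292.57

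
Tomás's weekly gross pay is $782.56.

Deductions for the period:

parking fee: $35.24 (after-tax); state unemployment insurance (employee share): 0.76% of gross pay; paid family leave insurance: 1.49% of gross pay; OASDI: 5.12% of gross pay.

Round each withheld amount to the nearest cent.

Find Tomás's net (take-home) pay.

$689.64

State unemployment insurance (employee share): $782.56 × 0.0076 = $5.95
Paid family leave insurance: $782.56 × 0.0149 = $11.66
OASDI: $782.56 × 0.0512 = $40.07
Parking fee: $35.24
Total deductions = $5.95 + $11.66 + $40.07 + $35.24 = $92.92
Net pay = $782.56 − $92.92 = $689.64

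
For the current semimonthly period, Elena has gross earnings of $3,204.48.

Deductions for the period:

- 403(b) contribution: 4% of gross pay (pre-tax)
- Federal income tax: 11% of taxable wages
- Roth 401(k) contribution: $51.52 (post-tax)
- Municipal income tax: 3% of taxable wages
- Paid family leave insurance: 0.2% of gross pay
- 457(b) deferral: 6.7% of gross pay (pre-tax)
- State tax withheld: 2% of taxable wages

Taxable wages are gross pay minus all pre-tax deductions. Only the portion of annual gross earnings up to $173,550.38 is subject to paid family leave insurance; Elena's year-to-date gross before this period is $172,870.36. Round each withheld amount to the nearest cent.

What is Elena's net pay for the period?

$2,350.86

403(b) contribution: $3,204.48 × 0.04 = $128.18
457(b) deferral: $3,204.48 × 0.067 = $214.70
Pre-tax total = $128.18 + $214.70 = $342.88
Taxable wages = $3,204.48 − $342.88 = $2,861.60
Municipal income tax: $2,861.60 × 0.03 = $85.85
Federal income tax: $2,861.60 × 0.11 = $314.78
State tax withheld: $2,861.60 × 0.02 = $57.23
Paid family leave insurance: only $173,550.38 − $172,870.36 = $680.02 of this check is subject → $680.02 × 0.002 = $1.36
Roth 401(k) contribution: $51.52
Total deductions = $128.18 + $214.70 + $85.85 + $314.78 + $57.23 + $1.36 + $51.52 = $853.62
Net pay = $3,204.48 − $853.62 = $2,350.86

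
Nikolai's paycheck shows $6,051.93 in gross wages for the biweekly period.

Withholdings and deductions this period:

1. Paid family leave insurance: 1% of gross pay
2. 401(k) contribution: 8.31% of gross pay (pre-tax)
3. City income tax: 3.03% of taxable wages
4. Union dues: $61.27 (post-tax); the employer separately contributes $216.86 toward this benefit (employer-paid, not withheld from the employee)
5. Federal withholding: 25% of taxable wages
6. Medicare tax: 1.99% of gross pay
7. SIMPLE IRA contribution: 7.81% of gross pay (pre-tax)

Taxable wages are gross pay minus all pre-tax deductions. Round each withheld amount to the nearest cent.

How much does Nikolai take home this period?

$3,411.23

401(k) contribution: $6,051.93 × 0.0831 = $502.92
SIMPLE IRA contribution: $6,051.93 × 0.0781 = $472.66
Pre-tax total = $502.92 + $472.66 = $975.58
Taxable wages = $6,051.93 − $975.58 = $5,076.35
Federal withholding: $5,076.35 × 0.25 = $1,269.09
City income tax: $5,076.35 × 0.0303 = $153.81
Medicare tax: $6,051.93 × 0.0199 = $120.43
Paid family leave insurance: $6,051.93 × 0.01 = $60.52
Union dues: $61.27
(Employer's $216.86 toward union dues is not withheld from the employee.)
Total deductions = $502.92 + $472.66 + $1,269.09 + $153.81 + $120.43 + $60.52 + $61.27 = $2,640.70
Net pay = $6,051.93 − $2,640.70 = $3,411.23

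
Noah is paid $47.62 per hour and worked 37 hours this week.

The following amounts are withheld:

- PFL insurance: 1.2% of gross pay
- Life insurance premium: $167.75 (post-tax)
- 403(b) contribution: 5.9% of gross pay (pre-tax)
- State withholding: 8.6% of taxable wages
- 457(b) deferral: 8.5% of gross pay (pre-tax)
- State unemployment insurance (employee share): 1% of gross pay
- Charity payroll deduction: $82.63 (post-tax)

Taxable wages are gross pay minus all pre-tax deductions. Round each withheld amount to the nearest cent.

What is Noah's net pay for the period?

Gross pay: 37 × $47.62 = $1761.94
457(b) deferral: $1761.94 × 0.085 = $149.76
403(b) contribution: $1761.94 × 0.059 = $103.95
Pre-tax total = $149.76 + $103.95 = $253.71
Taxable wages = $1761.94 − $253.71 = $1508.23
State withholding: $1508.23 × 0.086 = $129.71
PFL insurance: $1761.94 × 0.012 = $21.14
State unemployment insurance (employee share): $1761.94 × 0.01 = $17.62
Life insurance premium: $167.75
Charity payroll deduction: $82.63
Total deductions = $149.76 + $103.95 + $129.71 + $21.14 + $17.62 + $167.75 + $82.63 = $672.56
Net pay = $1761.94 − $672.56 = $1089.38

$1089.38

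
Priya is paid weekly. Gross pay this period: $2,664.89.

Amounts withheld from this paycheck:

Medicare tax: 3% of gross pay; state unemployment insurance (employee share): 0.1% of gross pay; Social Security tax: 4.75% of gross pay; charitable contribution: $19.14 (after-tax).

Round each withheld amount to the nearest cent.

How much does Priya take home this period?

State unemployment insurance (employee share): $2,664.89 × 0.001 = $2.66
Medicare tax: $2,664.89 × 0.03 = $79.95
Social Security tax: $2,664.89 × 0.0475 = $126.58
Charitable contribution: $19.14
Total deductions = $2.66 + $79.95 + $126.58 + $19.14 = $228.33
Net pay = $2,664.89 − $228.33 = $2,436.56

$2,436.56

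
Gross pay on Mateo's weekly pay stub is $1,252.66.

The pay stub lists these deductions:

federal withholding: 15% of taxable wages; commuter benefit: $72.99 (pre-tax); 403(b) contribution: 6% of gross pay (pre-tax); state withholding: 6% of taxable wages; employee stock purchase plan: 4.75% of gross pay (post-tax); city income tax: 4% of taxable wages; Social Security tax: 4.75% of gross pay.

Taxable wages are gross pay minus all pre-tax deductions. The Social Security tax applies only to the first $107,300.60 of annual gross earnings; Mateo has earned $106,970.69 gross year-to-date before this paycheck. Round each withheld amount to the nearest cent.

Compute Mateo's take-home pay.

Commuter benefit: $72.99
403(b) contribution: $1,252.66 × 0.06 = $75.16
Pre-tax total = $72.99 + $75.16 = $148.15
Taxable wages = $1,252.66 − $148.15 = $1,104.51
State withholding: $1,104.51 × 0.06 = $66.27
City income tax: $1,104.51 × 0.04 = $44.18
Federal withholding: $1,104.51 × 0.15 = $165.68
Social Security tax: only $107,300.60 − $106,970.69 = $329.91 of this check is subject → $329.91 × 0.0475 = $15.67
Employee stock purchase plan: $1,252.66 × 0.0475 = $59.50
Total deductions = $72.99 + $75.16 + $66.27 + $44.18 + $165.68 + $15.67 + $59.50 = $499.45
Net pay = $1,252.66 − $499.45 = $753.21

$753.21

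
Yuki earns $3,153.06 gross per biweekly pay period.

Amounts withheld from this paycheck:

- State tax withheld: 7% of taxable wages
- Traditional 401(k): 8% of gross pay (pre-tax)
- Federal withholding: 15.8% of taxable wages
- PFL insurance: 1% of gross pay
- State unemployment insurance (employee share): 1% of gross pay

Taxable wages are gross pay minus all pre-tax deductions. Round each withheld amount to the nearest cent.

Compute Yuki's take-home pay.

$2,176.37

Traditional 401(k): $3,153.06 × 0.08 = $252.24
Taxable wages = $3,153.06 − $252.24 = $2,900.82
State tax withheld: $2,900.82 × 0.07 = $203.06
Federal withholding: $2,900.82 × 0.158 = $458.33
State unemployment insurance (employee share): $3,153.06 × 0.01 = $31.53
PFL insurance: $3,153.06 × 0.01 = $31.53
Total deductions = $252.24 + $203.06 + $458.33 + $31.53 + $31.53 = $976.69
Net pay = $3,153.06 − $976.69 = $2,176.37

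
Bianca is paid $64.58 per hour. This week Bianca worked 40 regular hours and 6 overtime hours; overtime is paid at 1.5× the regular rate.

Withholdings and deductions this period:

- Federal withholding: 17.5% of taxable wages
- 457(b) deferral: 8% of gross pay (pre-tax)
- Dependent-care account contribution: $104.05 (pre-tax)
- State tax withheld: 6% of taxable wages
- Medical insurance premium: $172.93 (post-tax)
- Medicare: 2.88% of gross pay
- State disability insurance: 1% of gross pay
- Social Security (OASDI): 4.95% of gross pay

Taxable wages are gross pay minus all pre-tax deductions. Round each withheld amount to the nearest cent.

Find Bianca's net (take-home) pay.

$1,695.18

Regular pay: 40 × $64.58 = $2,583.20
Overtime pay: 6 × $64.58 × 1.5 = $581.22
Gross pay = $2,583.20 + $581.22 = $3,164.42
Dependent-care account contribution: $104.05
457(b) deferral: $3,164.42 × 0.08 = $253.15
Pre-tax total = $104.05 + $253.15 = $357.20
Taxable wages = $3,164.42 − $357.20 = $2,807.22
Federal withholding: $2,807.22 × 0.175 = $491.26
State tax withheld: $2,807.22 × 0.06 = $168.43
Medicare: $3,164.42 × 0.0288 = $91.14
Social Security (OASDI): $3,164.42 × 0.0495 = $156.64
State disability insurance: $3,164.42 × 0.01 = $31.64
Medical insurance premium: $172.93
Total deductions = $104.05 + $253.15 + $491.26 + $168.43 + $91.14 + $156.64 + $31.64 + $172.93 = $1,469.24
Net pay = $3,164.42 − $1,469.24 = $1,695.18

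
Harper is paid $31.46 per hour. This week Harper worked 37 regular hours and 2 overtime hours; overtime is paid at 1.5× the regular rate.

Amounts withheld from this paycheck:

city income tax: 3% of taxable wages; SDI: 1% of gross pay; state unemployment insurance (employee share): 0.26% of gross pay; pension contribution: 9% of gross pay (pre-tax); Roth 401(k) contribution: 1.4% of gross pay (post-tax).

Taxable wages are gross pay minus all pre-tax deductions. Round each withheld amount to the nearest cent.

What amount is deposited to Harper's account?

Regular pay: 37 × $31.46 = $1164.02
Overtime pay: 2 × $31.46 × 1.5 = $94.38
Gross pay = $1164.02 + $94.38 = $1258.40
Pension contribution: $1258.40 × 0.09 = $113.26
Taxable wages = $1258.40 − $113.26 = $1145.14
City income tax: $1145.14 × 0.03 = $34.35
State unemployment insurance (employee share): $1258.40 × 0.0026 = $3.27
SDI: $1258.40 × 0.01 = $12.58
Roth 401(k) contribution: $1258.40 × 0.014 = $17.62
Total deductions = $113.26 + $34.35 + $3.27 + $12.58 + $17.62 = $181.08
Net pay = $1258.40 − $181.08 = $1077.32

$1077.32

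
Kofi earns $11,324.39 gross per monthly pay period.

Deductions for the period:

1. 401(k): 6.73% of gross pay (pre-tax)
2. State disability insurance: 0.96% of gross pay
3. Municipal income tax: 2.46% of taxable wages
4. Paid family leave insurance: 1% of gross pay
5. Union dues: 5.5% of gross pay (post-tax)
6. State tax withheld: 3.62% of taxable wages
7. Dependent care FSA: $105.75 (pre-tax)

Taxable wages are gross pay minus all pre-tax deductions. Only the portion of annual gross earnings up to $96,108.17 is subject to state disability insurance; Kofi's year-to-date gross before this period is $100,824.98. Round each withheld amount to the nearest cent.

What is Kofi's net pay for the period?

$9,084.67

401(k): $11,324.39 × 0.0673 = $762.13
Dependent care FSA: $105.75
Pre-tax total = $762.13 + $105.75 = $867.88
Taxable wages = $11,324.39 − $867.88 = $10,456.51
State tax withheld: $10,456.51 × 0.0362 = $378.53
Municipal income tax: $10,456.51 × 0.0246 = $257.23
State disability insurance: annual cap $96,108.17 already reached (YTD $100,824.98), so $0.00
Paid family leave insurance: $11,324.39 × 0.01 = $113.24
Union dues: $11,324.39 × 0.055 = $622.84
Total deductions = $762.13 + $105.75 + $378.53 + $257.23 + $0.00 + $113.24 + $622.84 = $2,239.72
Net pay = $11,324.39 − $2,239.72 = $9,084.67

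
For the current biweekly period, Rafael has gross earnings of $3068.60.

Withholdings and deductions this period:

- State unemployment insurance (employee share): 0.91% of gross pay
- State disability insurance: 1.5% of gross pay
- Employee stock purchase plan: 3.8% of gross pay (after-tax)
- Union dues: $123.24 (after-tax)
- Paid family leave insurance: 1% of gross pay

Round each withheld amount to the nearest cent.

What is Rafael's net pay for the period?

$2724.11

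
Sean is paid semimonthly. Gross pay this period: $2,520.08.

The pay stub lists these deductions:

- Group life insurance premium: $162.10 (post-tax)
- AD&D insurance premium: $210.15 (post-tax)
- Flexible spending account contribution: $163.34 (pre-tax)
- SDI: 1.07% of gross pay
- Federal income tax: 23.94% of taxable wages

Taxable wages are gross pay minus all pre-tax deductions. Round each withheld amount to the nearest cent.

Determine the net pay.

Flexible spending account contribution: $163.34
Taxable wages = $2,520.08 − $163.34 = $2,356.74
Federal income tax: $2,356.74 × 0.2394 = $564.20
SDI: $2,520.08 × 0.0107 = $26.96
AD&D insurance premium: $210.15
Group life insurance premium: $162.10
Total deductions = $163.34 + $564.20 + $26.96 + $210.15 + $162.10 = $1,126.75
Net pay = $2,520.08 − $1,126.75 = $1,393.33

$1,393.33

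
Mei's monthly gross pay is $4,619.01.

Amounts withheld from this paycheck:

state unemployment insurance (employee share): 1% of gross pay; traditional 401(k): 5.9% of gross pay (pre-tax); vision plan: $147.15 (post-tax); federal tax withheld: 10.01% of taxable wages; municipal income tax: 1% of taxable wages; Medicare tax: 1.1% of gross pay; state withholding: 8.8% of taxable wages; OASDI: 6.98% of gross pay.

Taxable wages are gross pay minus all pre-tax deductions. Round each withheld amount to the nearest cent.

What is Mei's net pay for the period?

Traditional 401(k): $4,619.01 × 0.059 = $272.52
Taxable wages = $4,619.01 − $272.52 = $4,346.49
Federal tax withheld: $4,346.49 × 0.1001 = $435.08
Municipal income tax: $4,346.49 × 0.01 = $43.46
State withholding: $4,346.49 × 0.088 = $382.49
State unemployment insurance (employee share): $4,619.01 × 0.01 = $46.19
Medicare tax: $4,619.01 × 0.011 = $50.81
OASDI: $4,619.01 × 0.0698 = $322.41
Vision plan: $147.15
Total deductions = $272.52 + $435.08 + $43.46 + $382.49 + $46.19 + $50.81 + $322.41 + $147.15 = $1,700.11
Net pay = $4,619.01 − $1,700.11 = $2,918.90

$2,918.90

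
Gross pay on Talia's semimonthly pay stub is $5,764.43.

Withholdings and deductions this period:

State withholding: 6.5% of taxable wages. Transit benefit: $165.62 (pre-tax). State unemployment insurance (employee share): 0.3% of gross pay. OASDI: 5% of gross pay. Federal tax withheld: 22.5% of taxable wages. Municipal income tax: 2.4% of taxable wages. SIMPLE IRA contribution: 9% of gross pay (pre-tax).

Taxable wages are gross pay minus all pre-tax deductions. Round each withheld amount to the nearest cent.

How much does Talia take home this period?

$3,179.38

SIMPLE IRA contribution: $5,764.43 × 0.09 = $518.80
Transit benefit: $165.62
Pre-tax total = $518.80 + $165.62 = $684.42
Taxable wages = $5,764.43 − $684.42 = $5,080.01
Federal tax withheld: $5,080.01 × 0.225 = $1,143.00
State withholding: $5,080.01 × 0.065 = $330.20
Municipal income tax: $5,080.01 × 0.024 = $121.92
State unemployment insurance (employee share): $5,764.43 × 0.003 = $17.29
OASDI: $5,764.43 × 0.05 = $288.22
Total deductions = $518.80 + $165.62 + $1,143.00 + $330.20 + $121.92 + $17.29 + $288.22 = $2,585.05
Net pay = $5,764.43 − $2,585.05 = $3,179.38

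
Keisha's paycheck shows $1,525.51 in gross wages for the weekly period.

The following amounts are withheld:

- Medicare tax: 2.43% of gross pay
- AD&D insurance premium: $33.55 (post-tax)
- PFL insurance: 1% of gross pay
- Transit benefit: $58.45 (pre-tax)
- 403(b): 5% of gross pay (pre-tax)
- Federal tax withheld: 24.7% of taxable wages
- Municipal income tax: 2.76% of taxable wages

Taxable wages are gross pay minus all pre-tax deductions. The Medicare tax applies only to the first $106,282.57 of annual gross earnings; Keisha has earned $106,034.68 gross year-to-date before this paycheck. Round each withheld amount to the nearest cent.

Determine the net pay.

$954.04

Transit benefit: $58.45
403(b): $1,525.51 × 0.05 = $76.28
Pre-tax total = $58.45 + $76.28 = $134.73
Taxable wages = $1,525.51 − $134.73 = $1,390.78
Federal tax withheld: $1,390.78 × 0.247 = $343.52
Municipal income tax: $1,390.78 × 0.0276 = $38.39
Medicare tax: only $106,282.57 − $106,034.68 = $247.89 of this check is subject → $247.89 × 0.0243 = $6.02
PFL insurance: $1,525.51 × 0.01 = $15.26
AD&D insurance premium: $33.55
Total deductions = $58.45 + $76.28 + $343.52 + $38.39 + $6.02 + $15.26 + $33.55 = $571.47
Net pay = $1,525.51 − $571.47 = $954.04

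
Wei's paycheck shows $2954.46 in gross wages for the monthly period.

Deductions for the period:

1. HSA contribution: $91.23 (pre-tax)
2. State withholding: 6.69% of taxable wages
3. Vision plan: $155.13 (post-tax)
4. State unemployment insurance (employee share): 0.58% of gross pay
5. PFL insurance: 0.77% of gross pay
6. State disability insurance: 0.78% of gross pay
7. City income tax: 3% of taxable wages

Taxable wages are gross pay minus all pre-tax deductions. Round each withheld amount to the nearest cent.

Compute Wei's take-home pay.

$2367.72

HSA contribution: $91.23
Taxable wages = $2954.46 − $91.23 = $2863.23
City income tax: $2863.23 × 0.03 = $85.90
State withholding: $2863.23 × 0.0669 = $191.55
State unemployment insurance (employee share): $2954.46 × 0.0058 = $17.14
PFL insurance: $2954.46 × 0.0077 = $22.75
State disability insurance: $2954.46 × 0.0078 = $23.04
Vision plan: $155.13
Total deductions = $91.23 + $85.90 + $191.55 + $17.14 + $22.75 + $23.04 + $155.13 = $586.74
Net pay = $2954.46 − $586.74 = $2367.72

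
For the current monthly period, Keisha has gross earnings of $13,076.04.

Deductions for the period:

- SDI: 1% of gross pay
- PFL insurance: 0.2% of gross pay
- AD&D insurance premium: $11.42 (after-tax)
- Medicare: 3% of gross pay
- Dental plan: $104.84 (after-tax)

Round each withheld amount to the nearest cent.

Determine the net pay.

Medicare: $13,076.04 × 0.03 = $392.28
SDI: $13,076.04 × 0.01 = $130.76
PFL insurance: $13,076.04 × 0.002 = $26.15
AD&D insurance premium: $11.42
Dental plan: $104.84
Total deductions = $392.28 + $130.76 + $26.15 + $11.42 + $104.84 = $665.45
Net pay = $13,076.04 − $665.45 = $12,410.59

$12,410.59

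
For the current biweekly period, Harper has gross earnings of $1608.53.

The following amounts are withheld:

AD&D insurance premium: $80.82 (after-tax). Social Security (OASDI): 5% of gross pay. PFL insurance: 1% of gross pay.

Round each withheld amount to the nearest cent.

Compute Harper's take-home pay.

Social Security (OASDI): $1608.53 × 0.05 = $80.43
PFL insurance: $1608.53 × 0.01 = $16.09
AD&D insurance premium: $80.82
Total deductions = $80.43 + $16.09 + $80.82 = $177.34
Net pay = $1608.53 − $177.34 = $1431.19

$1431.19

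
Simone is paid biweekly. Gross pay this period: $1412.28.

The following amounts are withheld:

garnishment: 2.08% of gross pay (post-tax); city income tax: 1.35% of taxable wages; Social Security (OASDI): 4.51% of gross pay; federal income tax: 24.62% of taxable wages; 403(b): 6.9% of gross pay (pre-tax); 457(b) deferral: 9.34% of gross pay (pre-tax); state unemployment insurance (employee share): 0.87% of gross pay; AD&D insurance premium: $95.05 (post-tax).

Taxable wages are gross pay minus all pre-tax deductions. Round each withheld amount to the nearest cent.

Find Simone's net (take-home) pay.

403(b): $1412.28 × 0.069 = $97.45
457(b) deferral: $1412.28 × 0.0934 = $131.91
Pre-tax total = $97.45 + $131.91 = $229.36
Taxable wages = $1412.28 − $229.36 = $1182.92
City income tax: $1182.92 × 0.0135 = $15.97
Federal income tax: $1182.92 × 0.2462 = $291.23
Social Security (OASDI): $1412.28 × 0.0451 = $63.69
State unemployment insurance (employee share): $1412.28 × 0.0087 = $12.29
AD&D insurance premium: $95.05
Garnishment: $1412.28 × 0.0208 = $29.38
Total deductions = $97.45 + $131.91 + $15.97 + $291.23 + $63.69 + $12.29 + $95.05 + $29.38 = $736.97
Net pay = $1412.28 − $736.97 = $675.31

$675.31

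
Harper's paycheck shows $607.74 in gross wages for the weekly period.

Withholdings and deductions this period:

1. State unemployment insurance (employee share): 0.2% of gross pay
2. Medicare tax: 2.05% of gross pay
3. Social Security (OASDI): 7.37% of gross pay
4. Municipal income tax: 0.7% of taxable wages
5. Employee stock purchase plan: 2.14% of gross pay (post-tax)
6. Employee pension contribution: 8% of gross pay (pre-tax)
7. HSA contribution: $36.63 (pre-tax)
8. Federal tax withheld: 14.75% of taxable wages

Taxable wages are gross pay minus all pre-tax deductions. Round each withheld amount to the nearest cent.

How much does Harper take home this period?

$370.28

HSA contribution: $36.63
Employee pension contribution: $607.74 × 0.08 = $48.62
Pre-tax total = $36.63 + $48.62 = $85.25
Taxable wages = $607.74 − $85.25 = $522.49
Municipal income tax: $522.49 × 0.007 = $3.66
Federal tax withheld: $522.49 × 0.1475 = $77.07
Social Security (OASDI): $607.74 × 0.0737 = $44.79
Medicare tax: $607.74 × 0.0205 = $12.46
State unemployment insurance (employee share): $607.74 × 0.002 = $1.22
Employee stock purchase plan: $607.74 × 0.0214 = $13.01
Total deductions = $36.63 + $48.62 + $3.66 + $77.07 + $44.79 + $12.46 + $1.22 + $13.01 = $237.46
Net pay = $607.74 − $237.46 = $370.28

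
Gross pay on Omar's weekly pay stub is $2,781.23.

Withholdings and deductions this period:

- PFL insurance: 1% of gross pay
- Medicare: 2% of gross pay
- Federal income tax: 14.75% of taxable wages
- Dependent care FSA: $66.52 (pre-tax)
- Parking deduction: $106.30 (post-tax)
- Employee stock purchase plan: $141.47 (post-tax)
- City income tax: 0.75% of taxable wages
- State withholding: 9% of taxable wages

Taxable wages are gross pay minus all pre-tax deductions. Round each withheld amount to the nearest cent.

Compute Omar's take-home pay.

Dependent care FSA: $66.52
Taxable wages = $2,781.23 − $66.52 = $2,714.71
Federal income tax: $2,714.71 × 0.1475 = $400.42
State withholding: $2,714.71 × 0.09 = $244.32
City income tax: $2,714.71 × 0.0075 = $20.36
PFL insurance: $2,781.23 × 0.01 = $27.81
Medicare: $2,781.23 × 0.02 = $55.62
Parking deduction: $106.30
Employee stock purchase plan: $141.47
Total deductions = $66.52 + $400.42 + $244.32 + $20.36 + $27.81 + $55.62 + $106.30 + $141.47 = $1,062.82
Net pay = $2,781.23 − $1,062.82 = $1,718.41

$1,718.41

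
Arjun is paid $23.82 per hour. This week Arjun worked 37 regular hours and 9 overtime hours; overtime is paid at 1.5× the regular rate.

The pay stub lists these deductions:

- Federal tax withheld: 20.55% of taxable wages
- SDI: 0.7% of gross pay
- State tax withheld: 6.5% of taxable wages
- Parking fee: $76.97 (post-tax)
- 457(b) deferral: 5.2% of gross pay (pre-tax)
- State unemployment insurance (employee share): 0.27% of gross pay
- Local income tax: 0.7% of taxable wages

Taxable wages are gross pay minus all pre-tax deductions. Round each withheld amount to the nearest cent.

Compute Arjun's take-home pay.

Regular pay: 37 × $23.82 = $881.34
Overtime pay: 9 × $23.82 × 1.5 = $321.57
Gross pay = $881.34 + $321.57 = $1,202.91
457(b) deferral: $1,202.91 × 0.052 = $62.55
Taxable wages = $1,202.91 − $62.55 = $1,140.36
Local income tax: $1,140.36 × 0.007 = $7.98
State tax withheld: $1,140.36 × 0.065 = $74.12
Federal tax withheld: $1,140.36 × 0.2055 = $234.34
SDI: $1,202.91 × 0.007 = $8.42
State unemployment insurance (employee share): $1,202.91 × 0.0027 = $3.25
Parking fee: $76.97
Total deductions = $62.55 + $7.98 + $74.12 + $234.34 + $8.42 + $3.25 + $76.97 = $467.63
Net pay = $1,202.91 − $467.63 = $735.28

$735.28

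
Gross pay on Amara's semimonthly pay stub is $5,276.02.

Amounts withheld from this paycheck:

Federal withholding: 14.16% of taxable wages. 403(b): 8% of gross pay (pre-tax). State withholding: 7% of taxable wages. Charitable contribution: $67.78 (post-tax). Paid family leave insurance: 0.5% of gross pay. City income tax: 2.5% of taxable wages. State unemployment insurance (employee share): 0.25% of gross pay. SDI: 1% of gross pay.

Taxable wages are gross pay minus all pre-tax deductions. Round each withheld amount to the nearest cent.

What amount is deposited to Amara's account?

$3,545.38

403(b): $5,276.02 × 0.08 = $422.08
Taxable wages = $5,276.02 − $422.08 = $4,853.94
City income tax: $4,853.94 × 0.025 = $121.35
State withholding: $4,853.94 × 0.07 = $339.78
Federal withholding: $4,853.94 × 0.1416 = $687.32
State unemployment insurance (employee share): $5,276.02 × 0.0025 = $13.19
SDI: $5,276.02 × 0.01 = $52.76
Paid family leave insurance: $5,276.02 × 0.005 = $26.38
Charitable contribution: $67.78
Total deductions = $422.08 + $121.35 + $339.78 + $687.32 + $13.19 + $52.76 + $26.38 + $67.78 = $1,730.64
Net pay = $5,276.02 − $1,730.64 = $3,545.38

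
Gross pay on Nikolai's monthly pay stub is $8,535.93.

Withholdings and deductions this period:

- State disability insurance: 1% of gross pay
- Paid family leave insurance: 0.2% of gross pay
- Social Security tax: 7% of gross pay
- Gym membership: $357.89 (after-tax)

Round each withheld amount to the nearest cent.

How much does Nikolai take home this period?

$7,478.09

Paid family leave insurance: $8,535.93 × 0.002 = $17.07
State disability insurance: $8,535.93 × 0.01 = $85.36
Social Security tax: $8,535.93 × 0.07 = $597.52
Gym membership: $357.89
Total deductions = $17.07 + $85.36 + $597.52 + $357.89 = $1,057.84
Net pay = $8,535.93 − $1,057.84 = $7,478.09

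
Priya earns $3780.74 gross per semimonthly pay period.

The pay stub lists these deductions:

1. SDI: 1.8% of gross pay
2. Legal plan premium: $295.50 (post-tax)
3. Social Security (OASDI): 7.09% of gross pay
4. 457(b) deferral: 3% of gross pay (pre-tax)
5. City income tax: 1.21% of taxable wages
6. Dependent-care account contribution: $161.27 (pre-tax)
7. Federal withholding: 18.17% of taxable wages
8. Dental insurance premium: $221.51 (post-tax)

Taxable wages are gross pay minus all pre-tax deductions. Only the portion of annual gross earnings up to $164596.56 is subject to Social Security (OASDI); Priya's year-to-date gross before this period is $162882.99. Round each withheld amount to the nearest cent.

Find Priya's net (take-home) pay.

457(b) deferral: $3780.74 × 0.03 = $113.42
Dependent-care account contribution: $161.27
Pre-tax total = $113.42 + $161.27 = $274.69
Taxable wages = $3780.74 − $274.69 = $3506.05
City income tax: $3506.05 × 0.0121 = $42.42
Federal withholding: $3506.05 × 0.1817 = $637.05
Social Security (OASDI): only $164596.56 − $162882.99 = $1713.57 of this check is subject → $1713.57 × 0.0709 = $121.49
SDI: $3780.74 × 0.018 = $68.05
Legal plan premium: $295.50
Dental insurance premium: $221.51
Total deductions = $113.42 + $161.27 + $42.42 + $637.05 + $121.49 + $68.05 + $295.50 + $221.51 = $1660.71
Net pay = $3780.74 − $1660.71 = $2120.03

$2120.03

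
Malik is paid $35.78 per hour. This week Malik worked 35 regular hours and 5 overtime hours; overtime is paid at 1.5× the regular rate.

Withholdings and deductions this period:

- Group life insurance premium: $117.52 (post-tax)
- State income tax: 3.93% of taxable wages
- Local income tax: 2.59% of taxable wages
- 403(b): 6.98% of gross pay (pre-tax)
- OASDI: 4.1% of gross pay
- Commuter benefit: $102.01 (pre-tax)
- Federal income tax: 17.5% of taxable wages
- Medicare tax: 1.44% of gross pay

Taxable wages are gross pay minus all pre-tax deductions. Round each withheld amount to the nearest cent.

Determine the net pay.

Regular pay: 35 × $35.78 = $1,252.30
Overtime pay: 5 × $35.78 × 1.5 = $268.35
Gross pay = $1,252.30 + $268.35 = $1,520.65
Commuter benefit: $102.01
403(b): $1,520.65 × 0.0698 = $106.14
Pre-tax total = $102.01 + $106.14 = $208.15
Taxable wages = $1,520.65 − $208.15 = $1,312.50
Local income tax: $1,312.50 × 0.0259 = $33.99
Federal income tax: $1,312.50 × 0.175 = $229.69
State income tax: $1,312.50 × 0.0393 = $51.58
OASDI: $1,520.65 × 0.041 = $62.35
Medicare tax: $1,520.65 × 0.0144 = $21.90
Group life insurance premium: $117.52
Total deductions = $102.01 + $106.14 + $33.99 + $229.69 + $51.58 + $62.35 + $21.90 + $117.52 = $725.18
Net pay = $1,520.65 − $725.18 = $795.47

$795.47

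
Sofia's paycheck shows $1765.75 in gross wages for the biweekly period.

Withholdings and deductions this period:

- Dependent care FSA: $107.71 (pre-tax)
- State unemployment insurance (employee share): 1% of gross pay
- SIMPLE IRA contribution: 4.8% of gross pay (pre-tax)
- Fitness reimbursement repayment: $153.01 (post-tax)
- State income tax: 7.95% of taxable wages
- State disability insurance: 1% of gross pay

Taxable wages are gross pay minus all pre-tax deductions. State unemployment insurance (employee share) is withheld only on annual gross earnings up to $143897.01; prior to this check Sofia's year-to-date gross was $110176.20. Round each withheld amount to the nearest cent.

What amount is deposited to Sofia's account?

$1259.87

SIMPLE IRA contribution: $1765.75 × 0.048 = $84.76
Dependent care FSA: $107.71
Pre-tax total = $84.76 + $107.71 = $192.47
Taxable wages = $1765.75 − $192.47 = $1573.28
State income tax: $1573.28 × 0.0795 = $125.08
State disability insurance: $1765.75 × 0.01 = $17.66
State unemployment insurance (employee share): cap not yet reached, full $1765.75 is subject → $1765.75 × 0.01 = $17.66
Fitness reimbursement repayment: $153.01
Total deductions = $84.76 + $107.71 + $125.08 + $17.66 + $17.66 + $153.01 = $505.88
Net pay = $1765.75 − $505.88 = $1259.87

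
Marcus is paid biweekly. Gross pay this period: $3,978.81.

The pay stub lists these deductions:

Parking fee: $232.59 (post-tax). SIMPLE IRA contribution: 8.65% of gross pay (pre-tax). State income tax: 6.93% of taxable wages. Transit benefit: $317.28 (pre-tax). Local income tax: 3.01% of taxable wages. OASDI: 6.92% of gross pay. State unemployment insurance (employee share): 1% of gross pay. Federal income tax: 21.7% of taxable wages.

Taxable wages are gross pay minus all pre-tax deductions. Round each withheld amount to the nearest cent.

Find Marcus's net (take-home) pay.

Transit benefit: $317.28
SIMPLE IRA contribution: $3,978.81 × 0.0865 = $344.17
Pre-tax total = $317.28 + $344.17 = $661.45
Taxable wages = $3,978.81 − $661.45 = $3,317.36
Local income tax: $3,317.36 × 0.0301 = $99.85
Federal income tax: $3,317.36 × 0.217 = $719.87
State income tax: $3,317.36 × 0.0693 = $229.89
State unemployment insurance (employee share): $3,978.81 × 0.01 = $39.79
OASDI: $3,978.81 × 0.0692 = $275.33
Parking fee: $232.59
Total deductions = $317.28 + $344.17 + $99.85 + $719.87 + $229.89 + $39.79 + $275.33 + $232.59 = $2,258.77
Net pay = $3,978.81 − $2,258.77 = $1,720.04

$1,720.04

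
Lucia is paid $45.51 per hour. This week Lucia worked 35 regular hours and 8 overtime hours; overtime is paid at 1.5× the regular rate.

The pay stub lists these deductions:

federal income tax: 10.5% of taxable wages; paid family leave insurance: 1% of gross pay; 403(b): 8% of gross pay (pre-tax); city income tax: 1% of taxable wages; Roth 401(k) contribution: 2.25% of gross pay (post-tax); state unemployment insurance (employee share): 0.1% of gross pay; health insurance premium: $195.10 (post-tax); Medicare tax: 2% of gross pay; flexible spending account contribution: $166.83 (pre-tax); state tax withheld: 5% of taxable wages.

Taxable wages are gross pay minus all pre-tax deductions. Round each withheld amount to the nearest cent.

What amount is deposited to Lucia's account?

$1,194.31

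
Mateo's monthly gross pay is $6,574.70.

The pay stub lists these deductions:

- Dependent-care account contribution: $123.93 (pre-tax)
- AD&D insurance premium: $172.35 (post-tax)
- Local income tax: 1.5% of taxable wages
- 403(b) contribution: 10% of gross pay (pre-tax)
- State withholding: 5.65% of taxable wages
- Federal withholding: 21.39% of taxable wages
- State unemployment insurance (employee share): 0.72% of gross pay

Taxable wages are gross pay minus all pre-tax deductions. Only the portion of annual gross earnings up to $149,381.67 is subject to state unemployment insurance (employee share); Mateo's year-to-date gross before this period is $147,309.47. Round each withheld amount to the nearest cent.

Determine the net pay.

Dependent-care account contribution: $123.93
403(b) contribution: $6,574.70 × 0.1 = $657.47
Pre-tax total = $123.93 + $657.47 = $781.40
Taxable wages = $6,574.70 − $781.40 = $5,793.30
Federal withholding: $5,793.30 × 0.2139 = $1,239.19
State withholding: $5,793.30 × 0.0565 = $327.32
Local income tax: $5,793.30 × 0.015 = $86.90
State unemployment insurance (employee share): only $149,381.67 − $147,309.47 = $2,072.20 of this check is subject → $2,072.20 × 0.0072 = $14.92
AD&D insurance premium: $172.35
Total deductions = $123.93 + $657.47 + $1,239.19 + $327.32 + $86.90 + $14.92 + $172.35 = $2,622.08
Net pay = $6,574.70 − $2,622.08 = $3,952.62

$3,952.62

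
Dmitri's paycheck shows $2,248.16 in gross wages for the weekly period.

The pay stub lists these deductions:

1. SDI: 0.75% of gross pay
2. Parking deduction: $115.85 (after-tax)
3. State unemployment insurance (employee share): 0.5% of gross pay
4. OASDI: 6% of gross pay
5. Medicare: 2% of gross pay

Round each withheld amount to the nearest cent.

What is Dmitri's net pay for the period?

State unemployment insurance (employee share): $2,248.16 × 0.005 = $11.24
OASDI: $2,248.16 × 0.06 = $134.89
SDI: $2,248.16 × 0.0075 = $16.86
Medicare: $2,248.16 × 0.02 = $44.96
Parking deduction: $115.85
Total deductions = $11.24 + $134.89 + $16.86 + $44.96 + $115.85 = $323.80
Net pay = $2,248.16 − $323.80 = $1,924.36

$1,924.36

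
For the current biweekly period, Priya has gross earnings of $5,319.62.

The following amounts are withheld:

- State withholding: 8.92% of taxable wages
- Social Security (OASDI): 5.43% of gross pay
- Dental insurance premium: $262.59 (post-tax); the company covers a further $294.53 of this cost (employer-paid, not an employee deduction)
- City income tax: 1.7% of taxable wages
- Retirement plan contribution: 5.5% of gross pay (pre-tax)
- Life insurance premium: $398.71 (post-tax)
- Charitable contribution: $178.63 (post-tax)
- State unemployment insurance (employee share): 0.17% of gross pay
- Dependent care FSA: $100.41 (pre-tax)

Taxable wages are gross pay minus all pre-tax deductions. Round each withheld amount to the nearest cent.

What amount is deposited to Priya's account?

$3,265.59

Dependent care FSA: $100.41
Retirement plan contribution: $5,319.62 × 0.055 = $292.58
Pre-tax total = $100.41 + $292.58 = $392.99
Taxable wages = $5,319.62 − $392.99 = $4,926.63
State withholding: $4,926.63 × 0.0892 = $439.46
City income tax: $4,926.63 × 0.017 = $83.75
State unemployment insurance (employee share): $5,319.62 × 0.0017 = $9.04
Social Security (OASDI): $5,319.62 × 0.0543 = $288.86
Life insurance premium: $398.71
Dental insurance premium: $262.59
Charitable contribution: $178.63
(Employer's $294.53 toward dental insurance premium is not withheld from the employee.)
Total deductions = $100.41 + $292.58 + $439.46 + $83.75 + $9.04 + $288.86 + $398.71 + $262.59 + $178.63 = $2,054.03
Net pay = $5,319.62 − $2,054.03 = $3,265.59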